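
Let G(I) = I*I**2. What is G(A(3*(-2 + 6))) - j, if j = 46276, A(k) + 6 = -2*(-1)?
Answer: -46340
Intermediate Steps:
A(k) = -4 (A(k) = -6 - 2*(-1) = -6 + 2 = -4)
G(I) = I**3
G(A(3*(-2 + 6))) - j = (-4)**3 - 1*46276 = -64 - 46276 = -46340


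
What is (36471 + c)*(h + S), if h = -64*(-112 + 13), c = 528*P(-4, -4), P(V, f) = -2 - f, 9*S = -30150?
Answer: 112055622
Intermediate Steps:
S = -3350 (S = (1/9)*(-30150) = -3350)
c = 1056 (c = 528*(-2 - 1*(-4)) = 528*(-2 + 4) = 528*2 = 1056)
h = 6336 (h = -64*(-99) = 6336)
(36471 + c)*(h + S) = (36471 + 1056)*(6336 - 3350) = 37527*2986 = 112055622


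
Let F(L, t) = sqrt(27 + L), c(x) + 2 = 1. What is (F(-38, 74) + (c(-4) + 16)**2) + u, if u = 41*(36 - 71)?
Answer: -1210 + I*sqrt(11) ≈ -1210.0 + 3.3166*I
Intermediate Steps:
c(x) = -1 (c(x) = -2 + 1 = -1)
u = -1435 (u = 41*(-35) = -1435)
(F(-38, 74) + (c(-4) + 16)**2) + u = (sqrt(27 - 38) + (-1 + 16)**2) - 1435 = (sqrt(-11) + 15**2) - 1435 = (I*sqrt(11) + 225) - 1435 = (225 + I*sqrt(11)) - 1435 = -1210 + I*sqrt(11)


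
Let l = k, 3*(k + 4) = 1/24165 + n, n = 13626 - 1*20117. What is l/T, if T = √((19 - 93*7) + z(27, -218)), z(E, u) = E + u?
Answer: 157144994*I*√823/59663385 ≈ 75.56*I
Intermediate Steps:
n = -6491 (n = 13626 - 20117 = -6491)
T = I*√823 (T = √((19 - 93*7) + (27 - 218)) = √((19 - 651) - 191) = √(-632 - 191) = √(-823) = I*√823 ≈ 28.688*I)
k = -157144994/72495 (k = -4 + (1/24165 - 6491)/3 = -4 + (⅓)*(-156855014/24165) = -4 - 156855014/72495 = -157144994/72495 ≈ -2167.7)
l = -157144994/72495 ≈ -2167.7
l/T = -157144994*(-I*√823/823)/72495 = -(-157144994)*I*√823/59663385 = 157144994*I*√823/59663385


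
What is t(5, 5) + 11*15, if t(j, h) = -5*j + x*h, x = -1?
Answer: 135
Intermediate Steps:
t(j, h) = -h - 5*j (t(j, h) = -5*j - h = -h - 5*j)
t(5, 5) + 11*15 = (-1*5 - 5*5) + 11*15 = (-5 - 25) + 165 = -30 + 165 = 135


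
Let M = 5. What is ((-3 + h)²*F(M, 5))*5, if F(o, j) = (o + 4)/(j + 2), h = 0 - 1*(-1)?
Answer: 180/7 ≈ 25.714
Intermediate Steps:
h = 1 (h = 0 + 1 = 1)
F(o, j) = (4 + o)/(2 + j)
((-3 + h)²*F(M, 5))*5 = ((-3 + 1)²*((4 + 5)/(2 + 5)))*5 = ((-2)²*(9/7))*5 = (4*((⅐)*9))*5 = (4*(9/7))*5 = (36/7)*5 = 180/7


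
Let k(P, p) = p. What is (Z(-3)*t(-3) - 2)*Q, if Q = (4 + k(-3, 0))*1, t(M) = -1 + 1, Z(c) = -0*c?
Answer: -8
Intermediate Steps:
Z(c) = 0 (Z(c) = -5*0 = 0)
t(M) = 0
Q = 4 (Q = (4 + 0)*1 = 4*1 = 4)
(Z(-3)*t(-3) - 2)*Q = (0*0 - 2)*4 = (0 - 2)*4 = -2*4 = -8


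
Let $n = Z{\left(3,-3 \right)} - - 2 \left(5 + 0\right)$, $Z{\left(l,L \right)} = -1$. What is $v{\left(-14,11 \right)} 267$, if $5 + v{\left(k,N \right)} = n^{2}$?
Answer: $20292$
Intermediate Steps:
$n = 9$ ($n = -1 - - 2 \left(5 + 0\right) = -1 - \left(-2\right) 5 = -1 - -10 = -1 + 10 = 9$)
$v{\left(k,N \right)} = 76$ ($v{\left(k,N \right)} = -5 + 9^{2} = -5 + 81 = 76$)
$v{\left(-14,11 \right)} 267 = 76 \cdot 267 = 20292$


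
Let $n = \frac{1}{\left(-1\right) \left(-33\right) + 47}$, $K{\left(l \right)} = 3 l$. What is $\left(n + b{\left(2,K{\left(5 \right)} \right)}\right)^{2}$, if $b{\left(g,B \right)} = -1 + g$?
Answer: $\frac{6561}{6400} \approx 1.0252$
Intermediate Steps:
$n = \frac{1}{80}$ ($n = \frac{1}{33 + 47} = \frac{1}{80} \approx 0.0125$)
$\left(n + b{\left(2,K{\left(5 \right)} \right)}\right)^{2} = \left(\frac{1}{80} + \left(-1 + 2\right)\right)^{2} = \left(\frac{1}{80} + 1\right)^{2} = \left(\frac{81}{80}\right)^{2} = \frac{6561}{6400}$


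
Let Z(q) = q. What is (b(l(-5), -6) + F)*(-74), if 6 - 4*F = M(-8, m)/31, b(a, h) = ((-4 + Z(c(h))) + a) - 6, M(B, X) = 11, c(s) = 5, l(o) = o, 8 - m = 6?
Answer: 39405/62 ≈ 635.56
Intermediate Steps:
m = 2 (m = 8 - 1*6 = 8 - 6 = 2)
b(a, h) = -5 + a (b(a, h) = ((-4 + 5) + a) - 6 = (1 + a) - 6 = -5 + a)
F = 175/124 (F = 3/2 - 11/(4*31) = 3/2 - 1/4*11/31 = 3/2 - 11/124 = 175/124 ≈ 1.4113)
(b(l(-5), -6) + F)*(-74) = ((-5 - 5) + 175/124)*(-74) = (-10 + 175/124)*(-74) = -1065/124*(-74) = 39405/62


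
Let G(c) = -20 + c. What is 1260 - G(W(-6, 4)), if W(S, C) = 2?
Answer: 1278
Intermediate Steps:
1260 - G(W(-6, 4)) = 1260 - (-20 + 2) = 1260 - 1*(-18) = 1260 + 18 = 1278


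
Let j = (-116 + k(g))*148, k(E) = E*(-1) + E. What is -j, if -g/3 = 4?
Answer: 17168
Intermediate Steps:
g = -12 (g = -3*4 = -12)
k(E) = 0 (k(E) = -E + E = 0)
j = -17168 (j = (-116 + 0)*148 = -116*148 = -17168)
-j = -1*(-17168) = 17168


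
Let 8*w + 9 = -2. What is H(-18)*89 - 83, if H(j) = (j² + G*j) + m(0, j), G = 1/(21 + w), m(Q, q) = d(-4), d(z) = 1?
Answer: 4515378/157 ≈ 28760.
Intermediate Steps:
w = -11/8 (w = -9/8 + (⅛)*(-2) = -9/8 - ¼ = -11/8 ≈ -1.3750)
m(Q, q) = 1
G = 8/157 (G = 1/(21 - 11/8) = 1/(157/8) = 8/157 ≈ 0.050955)
H(j) = 1 + j² + 8*j/157 (H(j) = (j² + 8*j/157) + 1 = 1 + j² + 8*j/157)
H(-18)*89 - 83 = (1 + (-18)² + (8/157)*(-18))*89 - 83 = (1 + 324 - 144/157)*89 - 83 = (50881/157)*89 - 83 = 4528409/157 - 83 = 4515378/157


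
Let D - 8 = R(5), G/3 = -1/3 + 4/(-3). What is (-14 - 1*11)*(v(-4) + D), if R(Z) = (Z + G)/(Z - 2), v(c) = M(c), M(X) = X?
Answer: -100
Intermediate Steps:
G = -5 (G = 3*(-1/3 + 4/(-3)) = 3*(-1*1/3 + 4*(-1/3)) = 3*(-1/3 - 4/3) = 3*(-5/3) = -5)
v(c) = c
R(Z) = (-5 + Z)/(-2 + Z) (R(Z) = (Z - 5)/(Z - 2) = (-5 + Z)/(-2 + Z))
D = 8 (D = 8 + (-5 + 5)/(-2 + 5) = 8 + 0/3 = 8 + (1/3)*0 = 8 + 0 = 8)
(-14 - 1*11)*(v(-4) + D) = (-14 - 1*11)*(-4 + 8) = (-14 - 11)*4 = -25*4 = -100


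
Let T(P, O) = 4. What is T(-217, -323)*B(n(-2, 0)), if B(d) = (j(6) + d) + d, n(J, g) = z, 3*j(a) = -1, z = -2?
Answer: -52/3 ≈ -17.333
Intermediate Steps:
j(a) = -1/3 (j(a) = (1/3)*(-1) = -1/3)
n(J, g) = -2
B(d) = -1/3 + 2*d (B(d) = (-1/3 + d) + d = -1/3 + 2*d)
T(-217, -323)*B(n(-2, 0)) = 4*(-1/3 + 2*(-2)) = 4*(-1/3 - 4) = 4*(-13/3) = -52/3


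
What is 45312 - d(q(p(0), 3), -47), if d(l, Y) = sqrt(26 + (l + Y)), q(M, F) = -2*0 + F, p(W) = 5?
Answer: 45312 - 3*I*sqrt(2) ≈ 45312.0 - 4.2426*I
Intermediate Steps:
q(M, F) = F (q(M, F) = 0 + F = F)
d(l, Y) = sqrt(26 + Y + l) (d(l, Y) = sqrt(26 + (Y + l)) = sqrt(26 + Y + l))
45312 - d(q(p(0), 3), -47) = 45312 - sqrt(26 - 47 + 3) = 45312 - sqrt(-18) = 45312 - 3*I*sqrt(2)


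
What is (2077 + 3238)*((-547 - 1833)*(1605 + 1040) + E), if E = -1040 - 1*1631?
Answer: -33472652865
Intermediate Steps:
E = -2671 (E = -1040 - 1631 = -2671)
(2077 + 3238)*((-547 - 1833)*(1605 + 1040) + E) = (2077 + 3238)*((-547 - 1833)*(1605 + 1040) - 2671) = 5315*(-2380*2645 - 2671) = 5315*(-6295100 - 2671) = 5315*(-6297771) = -33472652865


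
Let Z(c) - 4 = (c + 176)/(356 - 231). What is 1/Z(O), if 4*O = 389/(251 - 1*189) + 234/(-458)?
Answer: 7099000/38473219 ≈ 0.18452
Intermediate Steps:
O = 81827/56792 (O = (389/(251 - 1*189) + 234/(-458))/4 = (389/(251 - 189) + 234*(-1/458))/4 = (389/62 - 117/229)/4 = (¼)*(81827/14198) = 81827/56792 ≈ 1.4408)
Z(c) = 676/125 + c/125 (Z(c) = 4 + (c + 176)/(356 - 231) = 4 + (176 + c)/125 = 4 + (176 + c)*(1/125) = 4 + (176/125 + c/125) = 676/125 + c/125)
1/Z(O) = 1/(676/125 + (1/125)*(81827/56792)) = 1/(676/125 + 81827/7099000) = 1/(38473219/7099000) = 7099000/38473219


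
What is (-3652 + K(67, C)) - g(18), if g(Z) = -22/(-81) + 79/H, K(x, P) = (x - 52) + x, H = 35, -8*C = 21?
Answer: -10128119/2835 ≈ -3572.5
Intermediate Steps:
C = -21/8 (C = -1/8*21 = -21/8 ≈ -2.6250)
K(x, P) = -52 + 2*x (K(x, P) = (-52 + x) + x = -52 + 2*x)
g(Z) = 7169/2835 (g(Z) = -22/(-81) + 79/35 = -22*(-1/81) + 79*(1/35) = 22/81 + 79/35 = 7169/2835)
(-3652 + K(67, C)) - g(18) = (-3652 + (-52 + 2*67)) - 1*7169/2835 = (-3652 + (-52 + 134)) - 7169/2835 = (-3652 + 82) - 7169/2835 = -3570 - 7169/2835 = -10128119/2835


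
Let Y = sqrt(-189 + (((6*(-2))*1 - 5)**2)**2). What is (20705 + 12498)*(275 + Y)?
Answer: 9130825 + 66406*sqrt(20833) ≈ 1.8716e+7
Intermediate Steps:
Y = 2*sqrt(20833) (Y = sqrt(-189 + ((-12*1 - 5)**2)**2) = sqrt(-189 + ((-12 - 5)**2)**2) = sqrt(-189 + ((-17)**2)**2) = sqrt(-189 + 289**2) = sqrt(-189 + 83521) = sqrt(83332) = 2*sqrt(20833) ≈ 288.67)
(20705 + 12498)*(275 + Y) = (20705 + 12498)*(275 + 2*sqrt(20833)) = 33203*(275 + 2*sqrt(20833)) = 9130825 + 66406*sqrt(20833)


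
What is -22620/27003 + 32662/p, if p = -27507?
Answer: -501393442/247590507 ≈ -2.0251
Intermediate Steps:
-22620/27003 + 32662/p = -22620/27003 + 32662/(-27507) = -22620*1/27003 + 32662*(-1/27507) = -7540/9001 - 32662/27507 = -501393442/247590507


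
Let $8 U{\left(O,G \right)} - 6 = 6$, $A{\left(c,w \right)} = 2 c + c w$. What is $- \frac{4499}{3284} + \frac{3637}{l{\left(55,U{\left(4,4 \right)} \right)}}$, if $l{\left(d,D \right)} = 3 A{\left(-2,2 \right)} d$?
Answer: $- \frac{4470647}{1083720} \approx -4.1253$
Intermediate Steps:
$U{\left(O,G \right)} = \frac{3}{2}$ ($U{\left(O,G \right)} = \frac{3}{4} + \frac{1}{8} \cdot 6 = \frac{3}{4} + \frac{3}{4} = \frac{3}{2}$)
$l{\left(d,D \right)} = - 24 d$ ($l{\left(d,D \right)} = 3 \left(- 2 \left(2 + 2\right)\right) d = 3 \left(\left(-2\right) 4\right) d = 3 \left(-8\right) d = - 24 d$)
$- \frac{4499}{3284} + \frac{3637}{l{\left(55,U{\left(4,4 \right)} \right)}} = - \frac{4499}{3284} + \frac{3637}{\left(-24\right) 55} = \left(-4499\right) \frac{1}{3284} + \frac{3637}{-1320} = - \frac{4499}{3284} + 3637 \left(- \frac{1}{1320}\right) = - \frac{4499}{3284} - \frac{3637}{1320} = - \frac{4470647}{1083720}$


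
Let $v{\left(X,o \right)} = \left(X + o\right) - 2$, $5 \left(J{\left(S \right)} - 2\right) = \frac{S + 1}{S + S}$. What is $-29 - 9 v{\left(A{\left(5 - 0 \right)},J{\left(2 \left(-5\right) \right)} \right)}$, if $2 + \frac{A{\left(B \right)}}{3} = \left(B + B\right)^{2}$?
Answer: $- \frac{267581}{100} \approx -2675.8$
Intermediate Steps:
$J{\left(S \right)} = 2 + \frac{1 + S}{10 S}$ ($J{\left(S \right)} = 2 + \frac{\left(S + 1\right) \frac{1}{S + S}}{5} = 2 + \frac{\left(1 + S\right) \frac{1}{2 S}}{5} = 2 + \frac{\frac{1}{2} \frac{1}{S} \left(1 + S\right)}{5} = 2 + \frac{1 + S}{10 S}$)
$A{\left(B \right)} = -6 + 12 B^{2}$ ($A{\left(B \right)} = -6 + 3 \left(B + B\right)^{2} = -6 + 3 \left(2 B\right)^{2} = -6 + 3 \cdot 4 B^{2} = -6 + 12 B^{2}$)
$v{\left(X,o \right)} = -2 + X + o$
$-29 - 9 v{\left(A{\left(5 - 0 \right)},J{\left(2 \left(-5\right) \right)} \right)} = -29 - 9 \left(-2 - \left(6 - 12 \left(5 - 0\right)^{2}\right) + \frac{1 + 21 \cdot 2 \left(-5\right)}{10 \cdot 2 \left(-5\right)}\right) = -29 - 9 \left(-2 - \left(6 - 12 \left(5 + 0\right)^{2}\right) + \frac{1 + 21 \left(-10\right)}{10 \left(-10\right)}\right) = -29 - 9 \left(-2 - \left(6 - 12 \cdot 5^{2}\right) + \frac{1}{10} \left(- \frac{1}{10}\right) \left(1 - 210\right)\right) = -29 - 9 \left(-2 + \left(-6 + 12 \cdot 25\right) + \frac{1}{10} \left(- \frac{1}{10}\right) \left(-209\right)\right) = -29 - 9 \left(-2 + \left(-6 + 300\right) + \frac{209}{100}\right) = -29 - 9 \left(-2 + 294 + \frac{209}{100}\right) = -29 - \frac{264681}{100} = - \frac{267581}{100}$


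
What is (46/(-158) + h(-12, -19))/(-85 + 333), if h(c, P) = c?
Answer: -971/19592 ≈ -0.049561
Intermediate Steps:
(46/(-158) + h(-12, -19))/(-85 + 333) = (46/(-158) - 12)/(-85 + 333) = (46*(-1/158) - 12)/248 = (-23/79 - 12)*(1/248) = -971/79*1/248 = -971/19592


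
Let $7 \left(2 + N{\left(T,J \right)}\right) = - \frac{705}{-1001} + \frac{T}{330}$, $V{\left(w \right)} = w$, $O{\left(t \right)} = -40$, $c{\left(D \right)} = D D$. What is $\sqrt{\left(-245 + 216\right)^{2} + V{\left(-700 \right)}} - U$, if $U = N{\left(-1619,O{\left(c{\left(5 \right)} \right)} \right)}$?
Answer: $\frac{546599}{210210} + \sqrt{141} \approx 14.475$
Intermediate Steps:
$c{\left(D \right)} = D^{2}$
$N{\left(T,J \right)} = - \frac{13309}{7007} + \frac{T}{2310}$ ($N{\left(T,J \right)} = -2 + \frac{- \frac{705}{-1001} + \frac{T}{330}}{7} = -2 + \frac{\left(-705\right) \left(- \frac{1}{1001}\right) + T \frac{1}{330}}{7} = -2 + \frac{\frac{705}{1001} + \frac{T}{330}}{7} = -2 + \left(\frac{705}{7007} + \frac{T}{2310}\right) = - \frac{13309}{7007} + \frac{T}{2310}$)
$U = - \frac{546599}{210210}$ ($U = - \frac{13309}{7007} + \frac{1}{2310} \left(-1619\right) = - \frac{13309}{7007} - \frac{1619}{2310} = - \frac{546599}{210210} \approx -2.6003$)
$\sqrt{\left(-245 + 216\right)^{2} + V{\left(-700 \right)}} - U = \sqrt{\left(-245 + 216\right)^{2} - 700} - - \frac{546599}{210210} = \sqrt{\left(-29\right)^{2} - 700} + \frac{546599}{210210} = \sqrt{841 - 700} + \frac{546599}{210210} = \sqrt{141} + \frac{546599}{210210} = \frac{546599}{210210} + \sqrt{141}$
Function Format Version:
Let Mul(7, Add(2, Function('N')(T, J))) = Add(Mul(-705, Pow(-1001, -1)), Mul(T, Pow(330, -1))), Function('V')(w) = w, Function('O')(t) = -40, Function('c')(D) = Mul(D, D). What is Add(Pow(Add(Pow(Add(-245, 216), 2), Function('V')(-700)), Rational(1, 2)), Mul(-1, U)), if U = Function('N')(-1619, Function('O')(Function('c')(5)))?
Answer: Add(Rational(546599, 210210), Pow(141, Rational(1, 2))) ≈ 14.475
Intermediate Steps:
Function('c')(D) = Pow(D, 2)
Function('N')(T, J) = Add(Rational(-13309, 7007), Mul(Rational(1, 2310), T)) (Function('N')(T, J) = Add(-2, Mul(Rational(1, 7), Add(Mul(-705, Pow(-1001, -1)), Mul(T, Pow(330, -1))))) = Add(-2, Mul(Rational(1, 7), Add(Mul(-705, Rational(-1, 1001)), Mul(T, Rational(1, 330))))) = Add(-2, Mul(Rational(1, 7), Add(Rational(705, 1001), Mul(Rational(1, 330), T)))) = Add(-2, Add(Rational(705, 7007), Mul(Rational(1, 2310), T))) = Add(Rational(-13309, 7007), Mul(Rational(1, 2310), T)))
U = Rational(-546599, 210210) (U = Add(Rational(-13309, 7007), Mul(Rational(1, 2310), -1619)) = Add(Rational(-13309, 7007), Rational(-1619, 2310)) = Rational(-546599, 210210) ≈ -2.6003)
Add(Pow(Add(Pow(Add(-245, 216), 2), Function('V')(-700)), Rational(1, 2)), Mul(-1, U)) = Add(Pow(Add(Pow(Add(-245, 216), 2), -700), Rational(1, 2)), Mul(-1, Rational(-546599, 210210))) = Add(Pow(Add(Pow(-29, 2), -700), Rational(1, 2)), Rational(546599, 210210)) = Add(Pow(Add(841, -700), Rational(1, 2)), Rational(546599, 210210)) = Add(Pow(141, Rational(1, 2)), Rational(546599, 210210)) = Add(Rational(546599, 210210), Pow(141, Rational(1, 2)))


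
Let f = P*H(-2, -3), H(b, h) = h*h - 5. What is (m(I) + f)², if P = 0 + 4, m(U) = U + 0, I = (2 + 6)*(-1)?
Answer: 64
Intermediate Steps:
H(b, h) = -5 + h² (H(b, h) = h² - 5 = -5 + h²)
I = -8 (I = 8*(-1) = -8)
m(U) = U
P = 4
f = 16 (f = 4*(-5 + (-3)²) = 4*(-5 + 9) = 4*4 = 16)
(m(I) + f)² = (-8 + 16)² = 8² = 64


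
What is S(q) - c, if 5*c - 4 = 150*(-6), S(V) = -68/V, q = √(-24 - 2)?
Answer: 896/5 + 34*I*√26/13 ≈ 179.2 + 13.336*I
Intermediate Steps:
q = I*√26 (q = √(-26) = I*√26 ≈ 5.099*I)
c = -896/5 (c = ⅘ + (150*(-6))/5 = ⅘ + (⅕)*(-900) = ⅘ - 180 = -896/5 ≈ -179.20)
S(q) - c = -68*(-I*√26/26) - 1*(-896/5) = -(-34)*I*√26/13 + 896/5 = 34*I*√26/13 + 896/5 = 896/5 + 34*I*√26/13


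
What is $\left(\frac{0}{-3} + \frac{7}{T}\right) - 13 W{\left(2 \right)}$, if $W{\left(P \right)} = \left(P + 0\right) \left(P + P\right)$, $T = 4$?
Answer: $- \frac{409}{4} \approx -102.25$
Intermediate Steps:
$W{\left(P \right)} = 2 P^{2}$ ($W{\left(P \right)} = P 2 P = 2 P^{2}$)
$\left(\frac{0}{-3} + \frac{7}{T}\right) - 13 W{\left(2 \right)} = \left(\frac{0}{-3} + \frac{7}{4}\right) - 13 \cdot 2 \cdot 2^{2} = \left(0 \left(- \frac{1}{3}\right) + 7 \cdot \frac{1}{4}\right) - 13 \cdot 2 \cdot 4 = \left(0 + \frac{7}{4}\right) - 104 = \frac{7}{4} - 104 = - \frac{409}{4}$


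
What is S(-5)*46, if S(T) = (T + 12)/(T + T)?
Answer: -161/5 ≈ -32.200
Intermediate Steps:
S(T) = (12 + T)/(2*T) (S(T) = (12 + T)/((2*T)) = (12 + T)*(1/(2*T)) = (12 + T)/(2*T))
S(-5)*46 = ((½)*(12 - 5)/(-5))*46 = ((½)*(-⅕)*7)*46 = -7/10*46 = -161/5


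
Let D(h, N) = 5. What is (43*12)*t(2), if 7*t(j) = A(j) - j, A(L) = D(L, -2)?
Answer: 1548/7 ≈ 221.14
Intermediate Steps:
A(L) = 5
t(j) = 5/7 - j/7 (t(j) = (5 - j)/7 = 5/7 - j/7)
(43*12)*t(2) = (43*12)*(5/7 - 1/7*2) = 516*(5/7 - 2/7) = 516*(3/7) = 1548/7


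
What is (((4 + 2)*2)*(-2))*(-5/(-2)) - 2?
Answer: -62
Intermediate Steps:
(((4 + 2)*2)*(-2))*(-5/(-2)) - 2 = ((6*2)*(-2))*(-5*(-½)) - 2 = (12*(-2))*(5/2) - 2 = -24*5/2 - 2 = -60 - 2 = -62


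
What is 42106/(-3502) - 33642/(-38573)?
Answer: -44304131/3973019 ≈ -11.151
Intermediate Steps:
42106/(-3502) - 33642/(-38573) = 42106*(-1/3502) - 33642*(-1/38573) = -21053/1751 + 33642/38573 = -44304131/3973019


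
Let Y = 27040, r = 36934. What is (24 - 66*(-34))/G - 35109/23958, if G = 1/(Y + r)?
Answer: 386237647283/2662 ≈ 1.4509e+8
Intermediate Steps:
G = 1/63974 (G = 1/(27040 + 36934) = 1/63974 ≈ 1.5631e-5)
(24 - 66*(-34))/G - 35109/23958 = (24 - 66*(-34))/(1/63974) - 35109/23958 = (24 + 2244)*63974 - 35109*1/23958 = 2268*63974 - 3901/2662 = 145093032 - 3901/2662 = 386237647283/2662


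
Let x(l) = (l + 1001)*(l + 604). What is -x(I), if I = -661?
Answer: 19380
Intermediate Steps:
x(l) = (604 + l)*(1001 + l) (x(l) = (1001 + l)*(604 + l) = (604 + l)*(1001 + l))
-x(I) = -(604604 + (-661)**2 + 1605*(-661)) = -(604604 + 436921 - 1060905) = -1*(-19380) = 19380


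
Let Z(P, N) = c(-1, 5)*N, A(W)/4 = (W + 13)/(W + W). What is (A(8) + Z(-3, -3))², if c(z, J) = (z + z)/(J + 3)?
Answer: 36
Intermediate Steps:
A(W) = 2*(13 + W)/W (A(W) = 4*((W + 13)/(W + W)) = 4*((13 + W)/((2*W))) = 4*((13 + W)*(1/(2*W))) = 4*((13 + W)/(2*W)) = 2*(13 + W)/W)
c(z, J) = 2*z/(3 + J) (c(z, J) = (2*z)/(3 + J) = 2*z/(3 + J))
Z(P, N) = -N/4 (Z(P, N) = (2*(-1)/(3 + 5))*N = (2*(-1)/8)*N = (2*(-1)*(⅛))*N = -N/4)
(A(8) + Z(-3, -3))² = ((2 + 26/8) - ¼*(-3))² = ((2 + 26*(⅛)) + ¾)² = ((2 + 13/4) + ¾)² = (21/4 + ¾)² = 6² = 36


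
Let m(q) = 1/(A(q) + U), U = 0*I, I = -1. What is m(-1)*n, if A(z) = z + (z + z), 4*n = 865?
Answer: -865/12 ≈ -72.083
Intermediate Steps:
n = 865/4 (n = (¼)*865 = 865/4 ≈ 216.25)
U = 0 (U = 0*(-1) = 0)
A(z) = 3*z (A(z) = z + 2*z = 3*z)
m(q) = 1/(3*q) (m(q) = 1/(3*q + 0) = 1/(3*q))
m(-1)*n = ((⅓)/(-1))*(865/4) = ((⅓)*(-1))*(865/4) = -⅓*865/4 = -865/12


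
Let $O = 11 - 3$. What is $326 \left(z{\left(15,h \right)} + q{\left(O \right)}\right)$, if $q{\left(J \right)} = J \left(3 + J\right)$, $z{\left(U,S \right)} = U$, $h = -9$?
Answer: $33578$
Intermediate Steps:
$O = 8$
$326 \left(z{\left(15,h \right)} + q{\left(O \right)}\right) = 326 \left(15 + 8 \left(3 + 8\right)\right) = 326 \left(15 + 8 \cdot 11\right) = 326 \left(15 + 88\right) = 326 \cdot 103 = 33578$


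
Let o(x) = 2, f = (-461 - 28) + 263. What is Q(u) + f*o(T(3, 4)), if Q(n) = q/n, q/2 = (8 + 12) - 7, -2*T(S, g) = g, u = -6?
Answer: -1369/3 ≈ -456.33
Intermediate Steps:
T(S, g) = -g/2
q = 26 (q = 2*((8 + 12) - 7) = 2*(20 - 7) = 2*13 = 26)
f = -226 (f = -489 + 263 = -226)
Q(n) = 26/n
Q(u) + f*o(T(3, 4)) = 26/(-6) - 226*2 = 26*(-⅙) - 452 = -13/3 - 452 = -1369/3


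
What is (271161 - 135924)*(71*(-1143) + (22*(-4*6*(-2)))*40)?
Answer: -5262477381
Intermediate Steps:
(271161 - 135924)*(71*(-1143) + (22*(-4*6*(-2)))*40) = 135237*(-81153 + (22*(-24*(-2)))*40) = 135237*(-81153 + (22*48)*40) = 135237*(-81153 + 1056*40) = 135237*(-81153 + 42240) = 135237*(-38913) = -5262477381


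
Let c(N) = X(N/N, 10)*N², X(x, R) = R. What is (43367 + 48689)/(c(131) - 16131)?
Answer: 92056/155479 ≈ 0.59208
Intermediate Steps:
c(N) = 10*N²
(43367 + 48689)/(c(131) - 16131) = (43367 + 48689)/(10*131² - 16131) = 92056/(10*17161 - 16131) = 92056/(171610 - 16131) = 92056/155479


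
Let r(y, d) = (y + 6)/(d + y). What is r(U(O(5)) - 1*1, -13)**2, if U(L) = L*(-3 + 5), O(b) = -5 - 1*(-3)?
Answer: 1/324 ≈ 0.0030864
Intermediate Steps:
O(b) = -2 (O(b) = -5 + 3 = -2)
U(L) = 2*L (U(L) = L*2 = 2*L)
r(y, d) = (6 + y)/(d + y)
r(U(O(5)) - 1*1, -13)**2 = ((6 + (2*(-2) - 1*1))/(-13 + (2*(-2) - 1*1)))**2 = ((6 + (-4 - 1))/(-13 + (-4 - 1)))**2 = ((6 - 5)/(-13 - 5))**2 = (1/(-18))**2 = (-1/18*1)**2 = (-1/18)**2 = 1/324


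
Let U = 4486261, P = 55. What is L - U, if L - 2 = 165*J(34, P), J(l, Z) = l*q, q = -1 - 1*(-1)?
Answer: -4486259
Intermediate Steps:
q = 0 (q = -1 + 1 = 0)
J(l, Z) = 0 (J(l, Z) = l*0 = 0)
L = 2 (L = 2 + 165*0 = 2 + 0 = 2)
L - U = 2 - 1*4486261 = 2 - 4486261 = -4486259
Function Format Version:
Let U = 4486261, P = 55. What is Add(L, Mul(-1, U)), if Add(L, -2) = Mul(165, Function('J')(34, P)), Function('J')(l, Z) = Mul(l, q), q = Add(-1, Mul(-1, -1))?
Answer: -4486259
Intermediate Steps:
q = 0 (q = Add(-1, 1) = 0)
Function('J')(l, Z) = 0 (Function('J')(l, Z) = Mul(l, 0) = 0)
L = 2 (L = Add(2, Mul(165, 0)) = Add(2, 0) = 2)
Add(L, Mul(-1, U)) = Add(2, Mul(-1, 4486261)) = Add(2, -4486261) = -4486259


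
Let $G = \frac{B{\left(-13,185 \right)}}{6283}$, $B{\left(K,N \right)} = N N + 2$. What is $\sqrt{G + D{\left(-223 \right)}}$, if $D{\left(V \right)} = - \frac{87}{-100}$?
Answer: $\frac{\sqrt{24939243843}}{62830} \approx 2.5135$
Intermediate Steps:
$B{\left(K,N \right)} = 2 + N^{2}$ ($B{\left(K,N \right)} = N^{2} + 2 = 2 + N^{2}$)
$D{\left(V \right)} = \frac{87}{100}$ ($D{\left(V \right)} = \left(-87\right) \left(- \frac{1}{100}\right) = \frac{87}{100}$)
$G = \frac{34227}{6283}$ ($G = \frac{2 + 185^{2}}{6283} = \left(2 + 34225\right) \frac{1}{6283} = 34227 \cdot \frac{1}{6283} = \frac{34227}{6283} \approx 5.4476$)
$\sqrt{G + D{\left(-223 \right)}} = \sqrt{\frac{34227}{6283} + \frac{87}{100}} = \sqrt{\frac{3969321}{628300}} = \frac{\sqrt{24939243843}}{62830}$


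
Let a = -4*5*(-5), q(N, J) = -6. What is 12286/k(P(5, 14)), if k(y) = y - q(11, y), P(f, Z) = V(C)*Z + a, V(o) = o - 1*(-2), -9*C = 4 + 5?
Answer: 6143/60 ≈ 102.38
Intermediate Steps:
C = -1 (C = -(4 + 5)/9 = -1/9*9 = -1)
V(o) = 2 + o (V(o) = o + 2 = 2 + o)
a = 100 (a = -20*(-5) = 100)
P(f, Z) = 100 + Z (P(f, Z) = (2 - 1)*Z + 100 = 1*Z + 100 = Z + 100 = 100 + Z)
k(y) = 6 + y (k(y) = y - 1*(-6) = y + 6 = 6 + y)
12286/k(P(5, 14)) = 12286/(6 + (100 + 14)) = 12286/(6 + 114) = 12286/120 = 12286*(1/120) = 6143/60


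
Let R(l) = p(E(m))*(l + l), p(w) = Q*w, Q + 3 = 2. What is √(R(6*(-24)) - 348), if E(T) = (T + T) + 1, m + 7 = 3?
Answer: 2*I*√591 ≈ 48.621*I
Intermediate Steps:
Q = -1 (Q = -3 + 2 = -1)
m = -4 (m = -7 + 3 = -4)
E(T) = 1 + 2*T (E(T) = 2*T + 1 = 1 + 2*T)
p(w) = -w
R(l) = 14*l (R(l) = (-(1 + 2*(-4)))*(l + l) = (-(1 - 8))*(2*l) = (-1*(-7))*(2*l) = 7*(2*l) = 14*l)
√(R(6*(-24)) - 348) = √(14*(6*(-24)) - 348) = √(14*(-144) - 348) = √(-2016 - 348) = √(-2364) = 2*I*√591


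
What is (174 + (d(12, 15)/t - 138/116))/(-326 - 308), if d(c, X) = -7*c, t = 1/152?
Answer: 730521/36772 ≈ 19.866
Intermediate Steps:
t = 1/152 ≈ 0.0065789
(174 + (d(12, 15)/t - 138/116))/(-326 - 308) = (174 + ((-7*12)/(1/152) - 138/116))/(-326 - 308) = (174 + (-84*152 - 138*1/116))/(-634) = (174 + (-12768 - 69/58))*(-1/634) = (174 - 740613/58)*(-1/634) = -730521/58*(-1/634) = 730521/36772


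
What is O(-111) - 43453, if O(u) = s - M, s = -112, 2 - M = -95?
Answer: -43662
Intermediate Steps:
M = 97 (M = 2 - 1*(-95) = 2 + 95 = 97)
O(u) = -209 (O(u) = -112 - 1*97 = -112 - 97 = -209)
O(-111) - 43453 = -209 - 43453 = -43662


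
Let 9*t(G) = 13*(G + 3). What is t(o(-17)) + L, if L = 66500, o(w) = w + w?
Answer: 598097/9 ≈ 66455.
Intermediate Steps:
o(w) = 2*w
t(G) = 13/3 + 13*G/9 (t(G) = (13*(G + 3))/9 = (13*(3 + G))/9 = (39 + 13*G)/9 = 13/3 + 13*G/9)
t(o(-17)) + L = (13/3 + 13*(2*(-17))/9) + 66500 = (13/3 + (13/9)*(-34)) + 66500 = (13/3 - 442/9) + 66500 = -403/9 + 66500 = 598097/9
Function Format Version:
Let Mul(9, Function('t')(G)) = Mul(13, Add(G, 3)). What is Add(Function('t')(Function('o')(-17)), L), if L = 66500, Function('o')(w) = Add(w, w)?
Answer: Rational(598097, 9) ≈ 66455.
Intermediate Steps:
Function('o')(w) = Mul(2, w)
Function('t')(G) = Add(Rational(13, 3), Mul(Rational(13, 9), G)) (Function('t')(G) = Mul(Rational(1, 9), Mul(13, Add(G, 3))) = Mul(Rational(1, 9), Mul(13, Add(3, G))) = Mul(Rational(1, 9), Add(39, Mul(13, G))) = Add(Rational(13, 3), Mul(Rational(13, 9), G)))
Add(Function('t')(Function('o')(-17)), L) = Add(Add(Rational(13, 3), Mul(Rational(13, 9), Mul(2, -17))), 66500) = Add(Add(Rational(13, 3), Mul(Rational(13, 9), -34)), 66500) = Add(Add(Rational(13, 3), Rational(-442, 9)), 66500) = Add(Rational(-403, 9), 66500) = Rational(598097, 9)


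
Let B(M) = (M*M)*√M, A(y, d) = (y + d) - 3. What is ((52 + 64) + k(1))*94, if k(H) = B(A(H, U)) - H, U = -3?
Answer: 10810 + 2350*I*√5 ≈ 10810.0 + 5254.8*I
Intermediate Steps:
A(y, d) = -3 + d + y (A(y, d) = (d + y) - 3 = -3 + d + y)
B(M) = M^(5/2) (B(M) = M²*√M = M^(5/2))
k(H) = (-6 + H)^(5/2) - H (k(H) = (-3 - 3 + H)^(5/2) - H = (-6 + H)^(5/2) - H)
((52 + 64) + k(1))*94 = ((52 + 64) + ((-6 + 1)^(5/2) - 1*1))*94 = (116 + ((-5)^(5/2) - 1))*94 = (116 + (25*I*√5 - 1))*94 = (116 + (-1 + 25*I*√5))*94 = (115 + 25*I*√5)*94 = 10810 + 2350*I*√5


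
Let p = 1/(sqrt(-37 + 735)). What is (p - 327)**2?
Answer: (228246 - sqrt(698))**2/487204 ≈ 1.0690e+5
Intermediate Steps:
p = sqrt(698)/698 (p = 1/(sqrt(698)) = sqrt(698)/698 ≈ 0.037851)
(p - 327)**2 = (sqrt(698)/698 - 327)**2 = (-327 + sqrt(698)/698)**2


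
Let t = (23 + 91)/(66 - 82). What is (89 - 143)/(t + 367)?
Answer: -432/2879 ≈ -0.15005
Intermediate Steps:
t = -57/8 (t = 114/(-16) = 114*(-1/16) = -57/8 ≈ -7.1250)
(89 - 143)/(t + 367) = (89 - 143)/(-57/8 + 367) = -54/2879/8 = -54*8/2879 = -432/2879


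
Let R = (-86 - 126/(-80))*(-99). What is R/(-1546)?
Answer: -334323/61840 ≈ -5.4063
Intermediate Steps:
R = 334323/40 (R = (-86 - 126*(-1/80))*(-99) = (-86 + 63/40)*(-99) = -3377/40*(-99) = 334323/40 ≈ 8358.1)
R/(-1546) = (334323/40)/(-1546) = (334323/40)*(-1/1546) = -334323/61840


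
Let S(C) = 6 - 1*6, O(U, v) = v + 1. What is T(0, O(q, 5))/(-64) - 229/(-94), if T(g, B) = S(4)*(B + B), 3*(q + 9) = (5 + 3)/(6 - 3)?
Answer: 229/94 ≈ 2.4362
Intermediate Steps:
q = -73/9 (q = -9 + ((5 + 3)/(6 - 3))/3 = -9 + (8/3)/3 = -9 + (8*(⅓))/3 = -9 + (⅓)*(8/3) = -9 + 8/9 = -73/9 ≈ -8.1111)
O(U, v) = 1 + v
S(C) = 0 (S(C) = 6 - 6 = 0)
T(g, B) = 0 (T(g, B) = 0*(B + B) = 0*(2*B) = 0)
T(0, O(q, 5))/(-64) - 229/(-94) = 0/(-64) - 229/(-94) = 0*(-1/64) - 229*(-1/94) = 0 + 229/94 = 229/94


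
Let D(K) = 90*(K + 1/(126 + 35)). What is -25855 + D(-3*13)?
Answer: -4727675/161 ≈ -29364.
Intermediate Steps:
D(K) = 90/161 + 90*K (D(K) = 90*(K + 1/161) = 90*(1/161 + K) = 90/161 + 90*K)
-25855 + D(-3*13) = -25855 + (90/161 + 90*(-3*13)) = -25855 + (90/161 + 90*(-39)) = -25855 + (90/161 - 3510) = -25855 - 565020/161 = -4727675/161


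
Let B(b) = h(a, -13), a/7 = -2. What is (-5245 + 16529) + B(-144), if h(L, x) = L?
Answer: 11270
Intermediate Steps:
a = -14 (a = 7*(-2) = -14)
B(b) = -14
(-5245 + 16529) + B(-144) = (-5245 + 16529) - 14 = 11284 - 14 = 11270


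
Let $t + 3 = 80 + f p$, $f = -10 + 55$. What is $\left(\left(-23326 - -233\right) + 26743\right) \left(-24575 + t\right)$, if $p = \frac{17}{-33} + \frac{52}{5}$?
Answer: $- \frac{965735250}{11} \approx -8.7794 \cdot 10^{7}$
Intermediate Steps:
$f = 45$
$p = \frac{1631}{165}$ ($p = 17 \left(- \frac{1}{33}\right) + 52 \cdot \frac{1}{5} = - \frac{17}{33} + \frac{52}{5} = \frac{1631}{165} \approx 9.8848$)
$t = \frac{5740}{11}$ ($t = -3 + \left(80 + 45 \cdot \frac{1631}{165}\right) = -3 + \left(80 + \frac{4893}{11}\right) = -3 + \frac{5773}{11} = \frac{5740}{11} \approx 521.82$)
$\left(\left(-23326 - -233\right) + 26743\right) \left(-24575 + t\right) = \left(\left(-23326 - -233\right) + 26743\right) \left(-24575 + \frac{5740}{11}\right) = \left(\left(-23326 + 233\right) + 26743\right) \left(- \frac{264585}{11}\right) = \left(-23093 + 26743\right) \left(- \frac{264585}{11}\right) = 3650 \left(- \frac{264585}{11}\right) = - \frac{965735250}{11}$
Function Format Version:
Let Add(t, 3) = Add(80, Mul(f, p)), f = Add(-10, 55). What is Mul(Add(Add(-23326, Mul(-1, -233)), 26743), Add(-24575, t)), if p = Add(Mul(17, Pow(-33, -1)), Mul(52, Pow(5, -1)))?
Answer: Rational(-965735250, 11) ≈ -8.7794e+7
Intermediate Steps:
f = 45
p = Rational(1631, 165) (p = Add(Mul(17, Rational(-1, 33)), Mul(52, Rational(1, 5))) = Add(Rational(-17, 33), Rational(52, 5)) = Rational(1631, 165) ≈ 9.8848)
t = Rational(5740, 11) (t = Add(-3, Add(80, Mul(45, Rational(1631, 165)))) = Add(-3, Add(80, Rational(4893, 11))) = Add(-3, Rational(5773, 11)) = Rational(5740, 11) ≈ 521.82)
Mul(Add(Add(-23326, Mul(-1, -233)), 26743), Add(-24575, t)) = Mul(Add(Add(-23326, Mul(-1, -233)), 26743), Add(-24575, Rational(5740, 11))) = Mul(Add(Add(-23326, 233), 26743), Rational(-264585, 11)) = Mul(Add(-23093, 26743), Rational(-264585, 11)) = Mul(3650, Rational(-264585, 11)) = Rational(-965735250, 11)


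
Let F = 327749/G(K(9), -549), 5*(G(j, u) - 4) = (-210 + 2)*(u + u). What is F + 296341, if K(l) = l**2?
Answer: 378140271/1276 ≈ 2.9635e+5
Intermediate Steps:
G(j, u) = 4 - 416*u/5 (G(j, u) = 4 + ((-210 + 2)*(u + u))/5 = 4 + (-416*u)/5 = 4 - 416*u/5)
F = 9155/1276 (F = 327749/(4 - 416/5*(-549)) = 327749/(4 + 228384/5) = 327749/(228404/5) = 327749*(5/228404) = 9155/1276 ≈ 7.1748)
F + 296341 = 9155/1276 + 296341 = 378140271/1276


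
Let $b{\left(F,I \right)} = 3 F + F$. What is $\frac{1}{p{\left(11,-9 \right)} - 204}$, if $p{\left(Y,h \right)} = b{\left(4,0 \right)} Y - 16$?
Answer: $- \frac{1}{44} \approx -0.022727$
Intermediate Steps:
$b{\left(F,I \right)} = 4 F$
$p{\left(Y,h \right)} = -16 + 16 Y$ ($p{\left(Y,h \right)} = 4 \cdot 4 Y - 16 = 16 Y - 16 = -16 + 16 Y$)
$\frac{1}{p{\left(11,-9 \right)} - 204} = \frac{1}{\left(-16 + 16 \cdot 11\right) - 204} = \frac{1}{\left(-16 + 176\right) - 204} = \frac{1}{160 - 204} = \frac{1}{-44} = - \frac{1}{44}$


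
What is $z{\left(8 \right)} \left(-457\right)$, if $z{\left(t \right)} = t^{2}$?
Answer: $-29248$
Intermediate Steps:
$z{\left(8 \right)} \left(-457\right) = 8^{2} \left(-457\right) = 64 \left(-457\right) = -29248$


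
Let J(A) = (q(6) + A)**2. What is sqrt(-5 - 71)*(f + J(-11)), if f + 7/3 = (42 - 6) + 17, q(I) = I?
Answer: 454*I*sqrt(19)/3 ≈ 659.65*I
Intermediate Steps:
f = 152/3 (f = -7/3 + ((42 - 6) + 17) = -7/3 + (36 + 17) = -7/3 + 53 = 152/3 ≈ 50.667)
J(A) = (6 + A)**2
sqrt(-5 - 71)*(f + J(-11)) = sqrt(-5 - 71)*(152/3 + (6 - 11)**2) = sqrt(-76)*(152/3 + (-5)**2) = (2*I*sqrt(19))*(152/3 + 25) = (2*I*sqrt(19))*(227/3) = 454*I*sqrt(19)/3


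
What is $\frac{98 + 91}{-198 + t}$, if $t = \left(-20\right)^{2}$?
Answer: $\frac{189}{202} \approx 0.93564$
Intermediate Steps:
$t = 400$
$\frac{98 + 91}{-198 + t} = \frac{98 + 91}{-198 + 400} = \frac{189}{202}$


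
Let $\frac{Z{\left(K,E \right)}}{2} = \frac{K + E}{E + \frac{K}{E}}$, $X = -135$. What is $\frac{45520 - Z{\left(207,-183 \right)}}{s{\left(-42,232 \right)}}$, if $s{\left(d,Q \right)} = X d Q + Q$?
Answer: $\frac{10651741}{307867248} \approx 0.034598$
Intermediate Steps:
$Z{\left(K,E \right)} = \frac{2 \left(E + K\right)}{E + \frac{K}{E}}$ ($Z{\left(K,E \right)} = 2 \frac{K + E}{E + \frac{K}{E}} = 2 \frac{E + K}{E + \frac{K}{E}} = \frac{2 \left(E + K\right)}{E + \frac{K}{E}}$)
$s{\left(d,Q \right)} = Q - 135 Q d$ ($s{\left(d,Q \right)} = - 135 d Q + Q = - 135 Q d + Q = Q - 135 Q d$)
$\frac{45520 - Z{\left(207,-183 \right)}}{s{\left(-42,232 \right)}} = \frac{45520 - 2 \left(-183\right) \frac{1}{207 + \left(-183\right)^{2}} \left(-183 + 207\right)}{232 \left(1 - -5670\right)} = \frac{45520 - 2 \left(-183\right) \frac{1}{207 + 33489} \cdot 24}{232 \left(1 + 5670\right)} = \frac{45520 - 2 \left(-183\right) \frac{1}{33696} \cdot 24}{232 \cdot 5671} = \frac{45520 - 2 \left(-183\right) \frac{1}{33696} \cdot 24}{1315672} = \left(45520 - - \frac{61}{234}\right) \frac{1}{1315672} = \left(45520 + \frac{61}{234}\right) \frac{1}{1315672} = \frac{10651741}{234} \cdot \frac{1}{1315672} = \frac{10651741}{307867248}$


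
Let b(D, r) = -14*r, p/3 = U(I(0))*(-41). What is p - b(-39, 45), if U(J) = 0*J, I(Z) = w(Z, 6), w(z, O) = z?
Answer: 630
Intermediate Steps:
I(Z) = Z
U(J) = 0
p = 0 (p = 3*(0*(-41)) = 3*0 = 0)
b(D, r) = -14*r (b(D, r) = -7*2*r = -14*r)
p - b(-39, 45) = 0 - (-14)*45 = 0 - 1*(-630) = 0 + 630 = 630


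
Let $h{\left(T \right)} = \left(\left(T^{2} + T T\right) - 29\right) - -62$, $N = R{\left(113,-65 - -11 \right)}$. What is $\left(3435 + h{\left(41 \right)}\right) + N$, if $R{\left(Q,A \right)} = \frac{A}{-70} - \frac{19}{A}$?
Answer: $\frac{12910823}{1890} \approx 6831.1$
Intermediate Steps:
$R{\left(Q,A \right)} = - \frac{19}{A} - \frac{A}{70}$ ($R{\left(Q,A \right)} = A \left(- \frac{1}{70}\right) - \frac{19}{A} = - \frac{A}{70} - \frac{19}{A} = - \frac{19}{A} - \frac{A}{70}$)
$N = \frac{2123}{1890}$ ($N = - \frac{19}{-65 - -11} - \frac{-65 - -11}{70} = - \frac{19}{-65 + 11} - \frac{-65 + 11}{70} = - \frac{19}{-54} - - \frac{27}{35} = \left(-19\right) \left(- \frac{1}{54}\right) + \frac{27}{35} = \frac{19}{54} + \frac{27}{35} = \frac{2123}{1890} \approx 1.1233$)
$h{\left(T \right)} = 33 + 2 T^{2}$ ($h{\left(T \right)} = \left(\left(T^{2} + T^{2}\right) - 29\right) + 62 = \left(2 T^{2} - 29\right) + 62 = \left(-29 + 2 T^{2}\right) + 62 = 33 + 2 T^{2}$)
$\left(3435 + h{\left(41 \right)}\right) + N = \left(3435 + \left(33 + 2 \cdot 41^{2}\right)\right) + \frac{2123}{1890} = \left(3435 + \left(33 + 2 \cdot 1681\right)\right) + \frac{2123}{1890} = \left(3435 + \left(33 + 3362\right)\right) + \frac{2123}{1890} = \left(3435 + 3395\right) + \frac{2123}{1890} = 6830 + \frac{2123}{1890} = \frac{12910823}{1890}$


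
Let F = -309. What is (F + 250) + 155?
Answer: 96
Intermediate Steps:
(F + 250) + 155 = (-309 + 250) + 155 = -59 + 155 = 96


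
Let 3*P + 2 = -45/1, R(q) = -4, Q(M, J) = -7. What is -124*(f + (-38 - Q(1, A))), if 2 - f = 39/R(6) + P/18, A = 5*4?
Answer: 61535/27 ≈ 2279.1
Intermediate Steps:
A = 20
P = -47/3 (P = -⅔ + (-45/1)/3 = -⅔ + (-45)/3 = -⅔ + (-9*5)/3 = -⅔ + (⅓)*(-45) = -⅔ - 15 = -47/3 ≈ -15.667)
f = 1363/108 (f = 2 - (39/(-4) - 47/3/18) = 2 - (39*(-¼) - 47/3*1/18) = 2 - (-39/4 - 47/54) = 2 - 1*(-1147/108) = 2 + 1147/108 = 1363/108 ≈ 12.620)
-124*(f + (-38 - Q(1, A))) = -124*(1363/108 + (-38 - 1*(-7))) = -124*(1363/108 + (-38 + 7)) = -124*(1363/108 - 31) = -124*(-1985/108) = 61535/27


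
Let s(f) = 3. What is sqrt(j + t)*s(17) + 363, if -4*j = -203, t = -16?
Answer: 363 + 3*sqrt(139)/2 ≈ 380.68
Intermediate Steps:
j = 203/4 (j = -1/4*(-203) = 203/4 ≈ 50.750)
sqrt(j + t)*s(17) + 363 = sqrt(203/4 - 16)*3 + 363 = sqrt(139/4)*3 + 363 = (sqrt(139)/2)*3 + 363 = 3*sqrt(139)/2 + 363 = 363 + 3*sqrt(139)/2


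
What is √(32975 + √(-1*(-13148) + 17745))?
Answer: √(32975 + √30893) ≈ 182.07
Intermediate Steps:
√(32975 + √(-1*(-13148) + 17745)) = √(32975 + √(13148 + 17745)) = √(32975 + √30893)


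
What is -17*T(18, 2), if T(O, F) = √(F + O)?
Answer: -34*√5 ≈ -76.026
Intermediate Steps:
-17*T(18, 2) = -17*√(2 + 18) = -34*√5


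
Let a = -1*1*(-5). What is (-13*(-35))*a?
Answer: 2275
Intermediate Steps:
a = 5 (a = -1*(-5) = 5)
(-13*(-35))*a = -13*(-35)*5 = 455*5 = 2275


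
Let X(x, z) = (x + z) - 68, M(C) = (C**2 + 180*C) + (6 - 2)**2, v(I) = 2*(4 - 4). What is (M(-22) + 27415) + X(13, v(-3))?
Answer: 23900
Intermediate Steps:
v(I) = 0 (v(I) = 2*0 = 0)
M(C) = 16 + C**2 + 180*C (M(C) = (C**2 + 180*C) + 4**2 = (C**2 + 180*C) + 16 = 16 + C**2 + 180*C)
X(x, z) = -68 + x + z
(M(-22) + 27415) + X(13, v(-3)) = ((16 + (-22)**2 + 180*(-22)) + 27415) + (-68 + 13 + 0) = ((16 + 484 - 3960) + 27415) - 55 = (-3460 + 27415) - 55 = 23955 - 55 = 23900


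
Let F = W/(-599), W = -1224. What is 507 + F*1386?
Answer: 2000157/599 ≈ 3339.2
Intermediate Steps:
F = 1224/599 (F = -1224/(-599) = -1224*(-1/599) = 1224/599 ≈ 2.0434)
507 + F*1386 = 507 + (1224/599)*1386 = 507 + 1696464/599 = 2000157/599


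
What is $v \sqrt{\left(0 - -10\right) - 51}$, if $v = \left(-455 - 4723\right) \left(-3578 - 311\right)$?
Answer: $20137242 i \sqrt{41} \approx 1.2894 \cdot 10^{8} i$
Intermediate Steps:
$v = 20137242$ ($v = - 5178 \left(-3578 + \left(-986 + 675\right)\right) = - 5178 \left(-3578 - 311\right) = \left(-5178\right) \left(-3889\right) = 20137242$)
$v \sqrt{\left(0 - -10\right) - 51} = 20137242 \sqrt{\left(0 - -10\right) - 51} = 20137242 \sqrt{\left(0 + 10\right) - 51} = 20137242 \sqrt{10 - 51} = 20137242 \sqrt{-41} = 20137242 i \sqrt{41}$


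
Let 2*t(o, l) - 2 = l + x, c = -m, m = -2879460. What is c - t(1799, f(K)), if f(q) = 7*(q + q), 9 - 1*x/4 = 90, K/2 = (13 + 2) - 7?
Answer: 2879509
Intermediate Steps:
K = 16 (K = 2*((13 + 2) - 7) = 2*(15 - 7) = 2*8 = 16)
x = -324 (x = 36 - 4*90 = 36 - 360 = -324)
f(q) = 14*q (f(q) = 7*(2*q) = 14*q)
c = 2879460 (c = -1*(-2879460) = 2879460)
t(o, l) = -161 + l/2 (t(o, l) = 1 + (l - 324)/2 = 1 + (-324 + l)/2 = 1 + (-162 + l/2) = -161 + l/2)
c - t(1799, f(K)) = 2879460 - (-161 + (14*16)/2) = 2879460 - (-161 + (1/2)*224) = 2879460 - (-161 + 112) = 2879460 - 1*(-49) = 2879460 + 49 = 2879509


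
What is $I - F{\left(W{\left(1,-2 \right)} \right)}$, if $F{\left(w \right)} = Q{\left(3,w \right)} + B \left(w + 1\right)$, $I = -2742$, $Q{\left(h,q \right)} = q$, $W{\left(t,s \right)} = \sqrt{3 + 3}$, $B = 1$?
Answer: $-2743 - 2 \sqrt{6} \approx -2747.9$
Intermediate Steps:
$W{\left(t,s \right)} = \sqrt{6}$
$F{\left(w \right)} = 1 + 2 w$ ($F{\left(w \right)} = w + 1 \left(w + 1\right) = w + 1 \left(1 + w\right) = w + \left(1 + w\right) = 1 + 2 w$)
$I - F{\left(W{\left(1,-2 \right)} \right)} = -2742 - \left(1 + 2 \sqrt{6}\right) = -2743 - 2 \sqrt{6}$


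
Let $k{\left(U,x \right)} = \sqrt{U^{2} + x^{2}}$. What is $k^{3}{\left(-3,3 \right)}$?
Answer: $54 \sqrt{2} \approx 76.368$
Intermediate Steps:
$k^{3}{\left(-3,3 \right)} = \left(\sqrt{\left(-3\right)^{2} + 3^{2}}\right)^{3} = \left(\sqrt{9 + 9}\right)^{3} = \left(\sqrt{18}\right)^{3} = \left(3 \sqrt{2}\right)^{3} = 54 \sqrt{2}$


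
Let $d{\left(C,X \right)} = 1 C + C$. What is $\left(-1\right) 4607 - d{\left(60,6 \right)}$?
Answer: $-4727$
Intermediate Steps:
$d{\left(C,X \right)} = 2 C$ ($d{\left(C,X \right)} = C + C = 2 C$)
$\left(-1\right) 4607 - d{\left(60,6 \right)} = \left(-1\right) 4607 - 2 \cdot 60 = -4607 - 120 = -4727$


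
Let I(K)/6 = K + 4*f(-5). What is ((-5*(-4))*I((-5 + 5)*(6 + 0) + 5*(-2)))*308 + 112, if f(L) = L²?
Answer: 3326512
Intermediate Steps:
I(K) = 600 + 6*K (I(K) = 6*(K + 4*(-5)²) = 6*(K + 4*25) = 6*(K + 100) = 6*(100 + K) = 600 + 6*K)
((-5*(-4))*I((-5 + 5)*(6 + 0) + 5*(-2)))*308 + 112 = ((-5*(-4))*(600 + 6*((-5 + 5)*(6 + 0) + 5*(-2))))*308 + 112 = (20*(600 + 6*(0*6 - 10)))*308 + 112 = (20*(600 + 6*(0 - 10)))*308 + 112 = (20*(600 + 6*(-10)))*308 + 112 = (20*(600 - 60))*308 + 112 = (20*540)*308 + 112 = 10800*308 + 112 = 3326400 + 112 = 3326512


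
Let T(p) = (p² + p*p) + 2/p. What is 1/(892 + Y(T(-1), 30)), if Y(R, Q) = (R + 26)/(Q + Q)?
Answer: 30/26773 ≈ 0.0011205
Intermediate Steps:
T(p) = 2/p + 2*p² (T(p) = (p² + p²) + 2/p = 2*p² + 2/p = 2/p + 2*p²)
Y(R, Q) = (26 + R)/(2*Q) (Y(R, Q) = (26 + R)/((2*Q)) = (26 + R)*(1/(2*Q)) = (26 + R)/(2*Q))
1/(892 + Y(T(-1), 30)) = 1/(892 + (½)*(26 + 2*(1 + (-1)³)/(-1))/30) = 1/(892 + (½)*(1/30)*(26 + 2*(-1)*(1 - 1))) = 1/(892 + (½)*(1/30)*(26 + 2*(-1)*0)) = 1/(892 + (½)*(1/30)*(26 + 0)) = 1/(892 + (½)*(1/30)*26) = 1/(892 + 13/30) = 1/(26773/30) = 30/26773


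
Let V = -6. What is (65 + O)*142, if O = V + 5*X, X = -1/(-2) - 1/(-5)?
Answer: 8875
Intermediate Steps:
X = 7/10 (X = -1*(-1/2) - 1*(-1/5) = 1/2 + 1/5 = 7/10 ≈ 0.70000)
O = -5/2 (O = -6 + 5*(7/10) = -6 + 7/2 = -5/2 ≈ -2.5000)
(65 + O)*142 = (65 - 5/2)*142 = (125/2)*142 = 8875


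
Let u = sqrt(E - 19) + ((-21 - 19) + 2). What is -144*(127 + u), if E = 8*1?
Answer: -12816 - 144*I*sqrt(11) ≈ -12816.0 - 477.59*I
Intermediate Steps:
E = 8
u = -38 + I*sqrt(11) (u = sqrt(8 - 19) + ((-21 - 19) + 2) = sqrt(-11) + (-40 + 2) = I*sqrt(11) - 38 = -38 + I*sqrt(11) ≈ -38.0 + 3.3166*I)
-144*(127 + u) = -144*(127 + (-38 + I*sqrt(11))) = -144*(89 + I*sqrt(11)) = -12816 - 144*I*sqrt(11)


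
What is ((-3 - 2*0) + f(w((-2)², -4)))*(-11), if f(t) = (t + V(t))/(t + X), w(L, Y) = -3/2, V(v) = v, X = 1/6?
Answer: 33/4 ≈ 8.2500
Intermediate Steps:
X = ⅙ ≈ 0.16667
w(L, Y) = -3/2 (w(L, Y) = -3*½ = -3/2)
f(t) = 2*t/(⅙ + t) (f(t) = (t + t)/(t + ⅙) = (2*t)/(⅙ + t) = 2*t/(⅙ + t))
((-3 - 2*0) + f(w((-2)², -4)))*(-11) = ((-3 - 2*0) + 12*(-3/2)/(1 + 6*(-3/2)))*(-11) = ((-3 + 0) + 12*(-3/2)/(1 - 9))*(-11) = (-3 + 12*(-3/2)/(-8))*(-11) = (-3 + 12*(-3/2)*(-⅛))*(-11) = (-3 + 9/4)*(-11) = -¾*(-11) = 33/4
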